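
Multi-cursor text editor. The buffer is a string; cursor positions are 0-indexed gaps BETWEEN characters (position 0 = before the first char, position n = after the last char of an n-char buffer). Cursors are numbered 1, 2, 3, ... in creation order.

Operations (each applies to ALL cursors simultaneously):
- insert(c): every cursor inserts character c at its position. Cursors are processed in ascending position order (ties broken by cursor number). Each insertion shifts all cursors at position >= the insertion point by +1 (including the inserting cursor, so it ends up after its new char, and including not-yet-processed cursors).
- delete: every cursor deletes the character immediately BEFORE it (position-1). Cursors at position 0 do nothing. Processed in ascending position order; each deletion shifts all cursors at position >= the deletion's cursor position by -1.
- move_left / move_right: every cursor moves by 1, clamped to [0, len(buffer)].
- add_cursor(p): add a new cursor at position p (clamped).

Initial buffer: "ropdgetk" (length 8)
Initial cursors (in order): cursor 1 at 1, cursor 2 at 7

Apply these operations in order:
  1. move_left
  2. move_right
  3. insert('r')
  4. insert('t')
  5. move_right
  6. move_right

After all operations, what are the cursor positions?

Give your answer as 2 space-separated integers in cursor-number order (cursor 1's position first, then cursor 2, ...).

Answer: 5 12

Derivation:
After op 1 (move_left): buffer="ropdgetk" (len 8), cursors c1@0 c2@6, authorship ........
After op 2 (move_right): buffer="ropdgetk" (len 8), cursors c1@1 c2@7, authorship ........
After op 3 (insert('r')): buffer="rropdgetrk" (len 10), cursors c1@2 c2@9, authorship .1......2.
After op 4 (insert('t')): buffer="rrtopdgetrtk" (len 12), cursors c1@3 c2@11, authorship .11......22.
After op 5 (move_right): buffer="rrtopdgetrtk" (len 12), cursors c1@4 c2@12, authorship .11......22.
After op 6 (move_right): buffer="rrtopdgetrtk" (len 12), cursors c1@5 c2@12, authorship .11......22.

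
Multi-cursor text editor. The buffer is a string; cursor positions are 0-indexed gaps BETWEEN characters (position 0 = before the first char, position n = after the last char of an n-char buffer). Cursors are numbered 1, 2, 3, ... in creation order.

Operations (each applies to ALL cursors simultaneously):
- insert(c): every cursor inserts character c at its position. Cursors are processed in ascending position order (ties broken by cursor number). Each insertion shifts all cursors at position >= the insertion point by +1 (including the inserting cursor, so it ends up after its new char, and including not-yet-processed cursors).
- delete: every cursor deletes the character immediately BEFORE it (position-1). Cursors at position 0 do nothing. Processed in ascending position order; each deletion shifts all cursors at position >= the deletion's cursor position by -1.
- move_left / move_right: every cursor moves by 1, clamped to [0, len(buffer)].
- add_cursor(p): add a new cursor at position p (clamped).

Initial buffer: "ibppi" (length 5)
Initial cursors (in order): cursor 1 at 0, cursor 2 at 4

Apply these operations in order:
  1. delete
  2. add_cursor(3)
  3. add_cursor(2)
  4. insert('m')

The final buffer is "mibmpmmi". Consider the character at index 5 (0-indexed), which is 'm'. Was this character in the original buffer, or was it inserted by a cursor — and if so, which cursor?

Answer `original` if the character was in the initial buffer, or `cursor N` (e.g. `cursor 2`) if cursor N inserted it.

After op 1 (delete): buffer="ibpi" (len 4), cursors c1@0 c2@3, authorship ....
After op 2 (add_cursor(3)): buffer="ibpi" (len 4), cursors c1@0 c2@3 c3@3, authorship ....
After op 3 (add_cursor(2)): buffer="ibpi" (len 4), cursors c1@0 c4@2 c2@3 c3@3, authorship ....
After op 4 (insert('m')): buffer="mibmpmmi" (len 8), cursors c1@1 c4@4 c2@7 c3@7, authorship 1..4.23.
Authorship (.=original, N=cursor N): 1 . . 4 . 2 3 .
Index 5: author = 2

Answer: cursor 2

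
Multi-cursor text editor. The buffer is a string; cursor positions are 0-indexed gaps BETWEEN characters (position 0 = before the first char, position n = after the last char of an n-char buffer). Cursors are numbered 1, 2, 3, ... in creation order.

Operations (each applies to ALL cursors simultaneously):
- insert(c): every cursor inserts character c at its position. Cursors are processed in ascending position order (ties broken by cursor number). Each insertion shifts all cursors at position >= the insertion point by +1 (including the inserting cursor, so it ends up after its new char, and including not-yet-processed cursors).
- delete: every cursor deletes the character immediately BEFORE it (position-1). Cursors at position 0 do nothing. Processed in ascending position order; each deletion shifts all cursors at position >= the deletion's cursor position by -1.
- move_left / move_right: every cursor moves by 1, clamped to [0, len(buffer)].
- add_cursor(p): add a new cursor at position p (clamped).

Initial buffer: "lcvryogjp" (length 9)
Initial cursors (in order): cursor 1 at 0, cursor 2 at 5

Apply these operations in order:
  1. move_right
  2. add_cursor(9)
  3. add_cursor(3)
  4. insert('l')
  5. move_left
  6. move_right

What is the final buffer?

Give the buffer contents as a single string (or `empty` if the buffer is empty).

Answer: llcvlryolgjpl

Derivation:
After op 1 (move_right): buffer="lcvryogjp" (len 9), cursors c1@1 c2@6, authorship .........
After op 2 (add_cursor(9)): buffer="lcvryogjp" (len 9), cursors c1@1 c2@6 c3@9, authorship .........
After op 3 (add_cursor(3)): buffer="lcvryogjp" (len 9), cursors c1@1 c4@3 c2@6 c3@9, authorship .........
After op 4 (insert('l')): buffer="llcvlryolgjpl" (len 13), cursors c1@2 c4@5 c2@9 c3@13, authorship .1..4...2...3
After op 5 (move_left): buffer="llcvlryolgjpl" (len 13), cursors c1@1 c4@4 c2@8 c3@12, authorship .1..4...2...3
After op 6 (move_right): buffer="llcvlryolgjpl" (len 13), cursors c1@2 c4@5 c2@9 c3@13, authorship .1..4...2...3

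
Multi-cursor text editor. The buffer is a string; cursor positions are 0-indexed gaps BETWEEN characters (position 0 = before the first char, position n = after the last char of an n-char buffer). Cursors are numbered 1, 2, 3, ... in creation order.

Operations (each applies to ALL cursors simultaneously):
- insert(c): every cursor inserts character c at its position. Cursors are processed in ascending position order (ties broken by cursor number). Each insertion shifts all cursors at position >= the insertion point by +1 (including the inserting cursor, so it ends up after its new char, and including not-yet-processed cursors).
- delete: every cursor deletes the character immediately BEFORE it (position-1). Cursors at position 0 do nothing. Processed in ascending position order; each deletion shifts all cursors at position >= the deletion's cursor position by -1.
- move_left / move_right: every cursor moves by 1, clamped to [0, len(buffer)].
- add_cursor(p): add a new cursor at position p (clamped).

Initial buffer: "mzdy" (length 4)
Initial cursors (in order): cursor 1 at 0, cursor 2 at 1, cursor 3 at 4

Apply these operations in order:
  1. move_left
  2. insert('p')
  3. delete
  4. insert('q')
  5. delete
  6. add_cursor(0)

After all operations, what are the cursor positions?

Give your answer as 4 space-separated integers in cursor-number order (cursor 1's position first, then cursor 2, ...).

Answer: 0 0 3 0

Derivation:
After op 1 (move_left): buffer="mzdy" (len 4), cursors c1@0 c2@0 c3@3, authorship ....
After op 2 (insert('p')): buffer="ppmzdpy" (len 7), cursors c1@2 c2@2 c3@6, authorship 12...3.
After op 3 (delete): buffer="mzdy" (len 4), cursors c1@0 c2@0 c3@3, authorship ....
After op 4 (insert('q')): buffer="qqmzdqy" (len 7), cursors c1@2 c2@2 c3@6, authorship 12...3.
After op 5 (delete): buffer="mzdy" (len 4), cursors c1@0 c2@0 c3@3, authorship ....
After op 6 (add_cursor(0)): buffer="mzdy" (len 4), cursors c1@0 c2@0 c4@0 c3@3, authorship ....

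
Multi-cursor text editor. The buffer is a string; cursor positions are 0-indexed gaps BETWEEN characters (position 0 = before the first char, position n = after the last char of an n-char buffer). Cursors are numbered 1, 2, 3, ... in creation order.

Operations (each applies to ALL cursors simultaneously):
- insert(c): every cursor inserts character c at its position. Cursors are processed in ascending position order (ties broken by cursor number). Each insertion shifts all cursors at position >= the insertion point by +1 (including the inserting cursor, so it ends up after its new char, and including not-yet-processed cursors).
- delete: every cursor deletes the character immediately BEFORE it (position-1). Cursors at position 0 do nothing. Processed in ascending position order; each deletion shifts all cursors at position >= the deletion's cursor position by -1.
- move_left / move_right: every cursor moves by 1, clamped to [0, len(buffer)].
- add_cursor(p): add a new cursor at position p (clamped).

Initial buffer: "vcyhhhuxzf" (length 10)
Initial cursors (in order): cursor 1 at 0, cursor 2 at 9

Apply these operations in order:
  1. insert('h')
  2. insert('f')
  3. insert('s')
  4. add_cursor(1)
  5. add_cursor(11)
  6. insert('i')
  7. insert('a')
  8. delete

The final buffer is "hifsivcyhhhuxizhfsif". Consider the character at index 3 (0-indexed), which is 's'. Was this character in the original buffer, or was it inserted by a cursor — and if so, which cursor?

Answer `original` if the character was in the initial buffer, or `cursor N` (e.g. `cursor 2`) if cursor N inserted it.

Answer: cursor 1

Derivation:
After op 1 (insert('h')): buffer="hvcyhhhuxzhf" (len 12), cursors c1@1 c2@11, authorship 1.........2.
After op 2 (insert('f')): buffer="hfvcyhhhuxzhff" (len 14), cursors c1@2 c2@13, authorship 11.........22.
After op 3 (insert('s')): buffer="hfsvcyhhhuxzhfsf" (len 16), cursors c1@3 c2@15, authorship 111.........222.
After op 4 (add_cursor(1)): buffer="hfsvcyhhhuxzhfsf" (len 16), cursors c3@1 c1@3 c2@15, authorship 111.........222.
After op 5 (add_cursor(11)): buffer="hfsvcyhhhuxzhfsf" (len 16), cursors c3@1 c1@3 c4@11 c2@15, authorship 111.........222.
After op 6 (insert('i')): buffer="hifsivcyhhhuxizhfsif" (len 20), cursors c3@2 c1@5 c4@14 c2@19, authorship 13111........4.2222.
After op 7 (insert('a')): buffer="hiafsiavcyhhhuxiazhfsiaf" (len 24), cursors c3@3 c1@7 c4@17 c2@23, authorship 1331111........44.22222.
After op 8 (delete): buffer="hifsivcyhhhuxizhfsif" (len 20), cursors c3@2 c1@5 c4@14 c2@19, authorship 13111........4.2222.
Authorship (.=original, N=cursor N): 1 3 1 1 1 . . . . . . . . 4 . 2 2 2 2 .
Index 3: author = 1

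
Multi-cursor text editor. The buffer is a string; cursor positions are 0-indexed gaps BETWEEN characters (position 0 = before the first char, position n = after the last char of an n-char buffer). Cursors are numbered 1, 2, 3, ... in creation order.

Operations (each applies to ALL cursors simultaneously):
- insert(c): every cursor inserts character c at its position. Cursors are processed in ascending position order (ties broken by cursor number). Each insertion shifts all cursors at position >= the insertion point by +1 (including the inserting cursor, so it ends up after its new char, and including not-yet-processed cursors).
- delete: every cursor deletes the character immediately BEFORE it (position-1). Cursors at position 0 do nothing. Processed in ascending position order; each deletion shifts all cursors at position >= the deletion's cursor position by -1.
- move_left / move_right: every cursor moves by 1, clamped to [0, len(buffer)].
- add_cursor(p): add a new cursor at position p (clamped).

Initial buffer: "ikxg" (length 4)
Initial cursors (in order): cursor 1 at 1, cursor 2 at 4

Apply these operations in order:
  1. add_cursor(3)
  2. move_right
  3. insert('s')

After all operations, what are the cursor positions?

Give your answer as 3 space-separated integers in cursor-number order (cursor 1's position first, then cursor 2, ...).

After op 1 (add_cursor(3)): buffer="ikxg" (len 4), cursors c1@1 c3@3 c2@4, authorship ....
After op 2 (move_right): buffer="ikxg" (len 4), cursors c1@2 c2@4 c3@4, authorship ....
After op 3 (insert('s')): buffer="iksxgss" (len 7), cursors c1@3 c2@7 c3@7, authorship ..1..23

Answer: 3 7 7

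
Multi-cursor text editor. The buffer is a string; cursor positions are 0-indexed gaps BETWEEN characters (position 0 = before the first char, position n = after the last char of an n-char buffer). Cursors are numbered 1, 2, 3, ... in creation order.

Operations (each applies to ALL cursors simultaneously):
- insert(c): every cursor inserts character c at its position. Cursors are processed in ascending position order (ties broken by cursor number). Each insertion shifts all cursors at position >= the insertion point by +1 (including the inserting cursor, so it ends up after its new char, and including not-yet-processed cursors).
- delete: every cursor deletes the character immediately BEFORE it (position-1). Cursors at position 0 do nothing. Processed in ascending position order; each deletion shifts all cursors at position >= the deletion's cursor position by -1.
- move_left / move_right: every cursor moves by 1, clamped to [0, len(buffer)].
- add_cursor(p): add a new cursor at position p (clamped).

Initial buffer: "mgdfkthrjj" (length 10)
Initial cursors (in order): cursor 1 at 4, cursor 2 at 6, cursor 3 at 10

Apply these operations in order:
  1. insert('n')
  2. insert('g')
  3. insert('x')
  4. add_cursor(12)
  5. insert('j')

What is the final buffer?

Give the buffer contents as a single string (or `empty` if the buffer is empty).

After op 1 (insert('n')): buffer="mgdfnktnhrjjn" (len 13), cursors c1@5 c2@8 c3@13, authorship ....1..2....3
After op 2 (insert('g')): buffer="mgdfngktnghrjjng" (len 16), cursors c1@6 c2@10 c3@16, authorship ....11..22....33
After op 3 (insert('x')): buffer="mgdfngxktngxhrjjngx" (len 19), cursors c1@7 c2@12 c3@19, authorship ....111..222....333
After op 4 (add_cursor(12)): buffer="mgdfngxktngxhrjjngx" (len 19), cursors c1@7 c2@12 c4@12 c3@19, authorship ....111..222....333
After op 5 (insert('j')): buffer="mgdfngxjktngxjjhrjjngxj" (len 23), cursors c1@8 c2@15 c4@15 c3@23, authorship ....1111..22224....3333

Answer: mgdfngxjktngxjjhrjjngxj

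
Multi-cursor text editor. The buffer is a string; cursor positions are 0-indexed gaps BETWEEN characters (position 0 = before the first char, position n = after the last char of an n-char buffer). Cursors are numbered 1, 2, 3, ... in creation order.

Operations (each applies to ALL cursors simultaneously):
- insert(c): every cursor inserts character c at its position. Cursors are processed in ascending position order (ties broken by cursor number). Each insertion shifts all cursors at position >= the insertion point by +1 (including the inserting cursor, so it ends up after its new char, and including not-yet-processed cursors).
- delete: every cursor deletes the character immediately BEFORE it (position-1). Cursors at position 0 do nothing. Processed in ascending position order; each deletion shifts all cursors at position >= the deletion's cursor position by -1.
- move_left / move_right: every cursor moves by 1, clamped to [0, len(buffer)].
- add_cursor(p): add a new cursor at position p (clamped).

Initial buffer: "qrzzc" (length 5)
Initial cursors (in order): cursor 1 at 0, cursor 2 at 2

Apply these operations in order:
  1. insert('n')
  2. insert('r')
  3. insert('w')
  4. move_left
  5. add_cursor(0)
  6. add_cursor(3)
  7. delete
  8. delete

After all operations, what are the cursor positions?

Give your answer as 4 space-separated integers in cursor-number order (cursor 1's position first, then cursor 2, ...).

Answer: 0 2 0 0

Derivation:
After op 1 (insert('n')): buffer="nqrnzzc" (len 7), cursors c1@1 c2@4, authorship 1..2...
After op 2 (insert('r')): buffer="nrqrnrzzc" (len 9), cursors c1@2 c2@6, authorship 11..22...
After op 3 (insert('w')): buffer="nrwqrnrwzzc" (len 11), cursors c1@3 c2@8, authorship 111..222...
After op 4 (move_left): buffer="nrwqrnrwzzc" (len 11), cursors c1@2 c2@7, authorship 111..222...
After op 5 (add_cursor(0)): buffer="nrwqrnrwzzc" (len 11), cursors c3@0 c1@2 c2@7, authorship 111..222...
After op 6 (add_cursor(3)): buffer="nrwqrnrwzzc" (len 11), cursors c3@0 c1@2 c4@3 c2@7, authorship 111..222...
After op 7 (delete): buffer="nqrnwzzc" (len 8), cursors c3@0 c1@1 c4@1 c2@4, authorship 1..22...
After op 8 (delete): buffer="qrwzzc" (len 6), cursors c1@0 c3@0 c4@0 c2@2, authorship ..2...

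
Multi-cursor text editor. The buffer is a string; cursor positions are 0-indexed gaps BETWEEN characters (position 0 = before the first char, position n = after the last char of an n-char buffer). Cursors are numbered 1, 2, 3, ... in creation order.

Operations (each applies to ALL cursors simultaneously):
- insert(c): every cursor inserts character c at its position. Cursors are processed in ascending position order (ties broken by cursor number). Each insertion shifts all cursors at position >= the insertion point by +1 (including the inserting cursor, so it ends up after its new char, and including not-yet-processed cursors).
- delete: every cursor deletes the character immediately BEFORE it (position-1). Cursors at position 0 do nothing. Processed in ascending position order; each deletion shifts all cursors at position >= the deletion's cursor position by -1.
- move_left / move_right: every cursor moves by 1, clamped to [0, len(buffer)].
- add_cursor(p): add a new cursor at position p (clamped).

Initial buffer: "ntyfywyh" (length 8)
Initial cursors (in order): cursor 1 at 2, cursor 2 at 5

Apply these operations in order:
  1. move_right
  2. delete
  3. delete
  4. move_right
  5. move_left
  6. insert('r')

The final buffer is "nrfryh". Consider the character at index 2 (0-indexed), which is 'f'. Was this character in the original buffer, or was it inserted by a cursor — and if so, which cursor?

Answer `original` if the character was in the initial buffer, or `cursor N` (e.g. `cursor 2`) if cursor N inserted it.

After op 1 (move_right): buffer="ntyfywyh" (len 8), cursors c1@3 c2@6, authorship ........
After op 2 (delete): buffer="ntfyyh" (len 6), cursors c1@2 c2@4, authorship ......
After op 3 (delete): buffer="nfyh" (len 4), cursors c1@1 c2@2, authorship ....
After op 4 (move_right): buffer="nfyh" (len 4), cursors c1@2 c2@3, authorship ....
After op 5 (move_left): buffer="nfyh" (len 4), cursors c1@1 c2@2, authorship ....
After op 6 (insert('r')): buffer="nrfryh" (len 6), cursors c1@2 c2@4, authorship .1.2..
Authorship (.=original, N=cursor N): . 1 . 2 . .
Index 2: author = original

Answer: original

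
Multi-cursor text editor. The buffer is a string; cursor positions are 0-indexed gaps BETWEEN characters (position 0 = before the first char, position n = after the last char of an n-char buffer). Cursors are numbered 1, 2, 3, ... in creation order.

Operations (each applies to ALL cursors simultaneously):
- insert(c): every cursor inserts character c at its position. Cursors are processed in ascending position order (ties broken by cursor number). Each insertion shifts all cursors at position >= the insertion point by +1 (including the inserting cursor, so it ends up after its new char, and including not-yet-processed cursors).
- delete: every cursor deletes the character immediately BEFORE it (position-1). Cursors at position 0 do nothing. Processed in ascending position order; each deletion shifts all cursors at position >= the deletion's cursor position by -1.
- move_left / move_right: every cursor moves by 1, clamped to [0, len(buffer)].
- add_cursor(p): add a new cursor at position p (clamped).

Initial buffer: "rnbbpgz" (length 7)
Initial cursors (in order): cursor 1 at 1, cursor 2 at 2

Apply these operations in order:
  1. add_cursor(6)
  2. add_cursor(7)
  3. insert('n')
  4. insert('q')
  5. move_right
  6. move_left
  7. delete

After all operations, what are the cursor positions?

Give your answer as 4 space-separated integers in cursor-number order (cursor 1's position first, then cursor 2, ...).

After op 1 (add_cursor(6)): buffer="rnbbpgz" (len 7), cursors c1@1 c2@2 c3@6, authorship .......
After op 2 (add_cursor(7)): buffer="rnbbpgz" (len 7), cursors c1@1 c2@2 c3@6 c4@7, authorship .......
After op 3 (insert('n')): buffer="rnnnbbpgnzn" (len 11), cursors c1@2 c2@4 c3@9 c4@11, authorship .1.2....3.4
After op 4 (insert('q')): buffer="rnqnnqbbpgnqznq" (len 15), cursors c1@3 c2@6 c3@12 c4@15, authorship .11.22....33.44
After op 5 (move_right): buffer="rnqnnqbbpgnqznq" (len 15), cursors c1@4 c2@7 c3@13 c4@15, authorship .11.22....33.44
After op 6 (move_left): buffer="rnqnnqbbpgnqznq" (len 15), cursors c1@3 c2@6 c3@12 c4@14, authorship .11.22....33.44
After op 7 (delete): buffer="rnnnbbpgnzq" (len 11), cursors c1@2 c2@4 c3@9 c4@10, authorship .1.2....3.4

Answer: 2 4 9 10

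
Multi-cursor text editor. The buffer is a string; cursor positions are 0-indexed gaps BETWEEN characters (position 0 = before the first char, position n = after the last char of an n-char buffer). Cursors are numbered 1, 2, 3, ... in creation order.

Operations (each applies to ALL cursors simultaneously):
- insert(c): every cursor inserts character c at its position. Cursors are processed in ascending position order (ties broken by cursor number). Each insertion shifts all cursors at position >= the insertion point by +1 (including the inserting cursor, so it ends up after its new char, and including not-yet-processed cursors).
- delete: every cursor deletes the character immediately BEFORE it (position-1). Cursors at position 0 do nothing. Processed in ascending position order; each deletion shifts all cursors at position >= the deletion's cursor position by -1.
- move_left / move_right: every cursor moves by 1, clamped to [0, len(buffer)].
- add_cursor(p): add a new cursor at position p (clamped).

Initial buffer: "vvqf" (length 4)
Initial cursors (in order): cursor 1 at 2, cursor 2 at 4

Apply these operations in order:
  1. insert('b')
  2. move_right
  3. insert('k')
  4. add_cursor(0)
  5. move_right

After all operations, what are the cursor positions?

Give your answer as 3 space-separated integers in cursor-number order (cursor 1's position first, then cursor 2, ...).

After op 1 (insert('b')): buffer="vvbqfb" (len 6), cursors c1@3 c2@6, authorship ..1..2
After op 2 (move_right): buffer="vvbqfb" (len 6), cursors c1@4 c2@6, authorship ..1..2
After op 3 (insert('k')): buffer="vvbqkfbk" (len 8), cursors c1@5 c2@8, authorship ..1.1.22
After op 4 (add_cursor(0)): buffer="vvbqkfbk" (len 8), cursors c3@0 c1@5 c2@8, authorship ..1.1.22
After op 5 (move_right): buffer="vvbqkfbk" (len 8), cursors c3@1 c1@6 c2@8, authorship ..1.1.22

Answer: 6 8 1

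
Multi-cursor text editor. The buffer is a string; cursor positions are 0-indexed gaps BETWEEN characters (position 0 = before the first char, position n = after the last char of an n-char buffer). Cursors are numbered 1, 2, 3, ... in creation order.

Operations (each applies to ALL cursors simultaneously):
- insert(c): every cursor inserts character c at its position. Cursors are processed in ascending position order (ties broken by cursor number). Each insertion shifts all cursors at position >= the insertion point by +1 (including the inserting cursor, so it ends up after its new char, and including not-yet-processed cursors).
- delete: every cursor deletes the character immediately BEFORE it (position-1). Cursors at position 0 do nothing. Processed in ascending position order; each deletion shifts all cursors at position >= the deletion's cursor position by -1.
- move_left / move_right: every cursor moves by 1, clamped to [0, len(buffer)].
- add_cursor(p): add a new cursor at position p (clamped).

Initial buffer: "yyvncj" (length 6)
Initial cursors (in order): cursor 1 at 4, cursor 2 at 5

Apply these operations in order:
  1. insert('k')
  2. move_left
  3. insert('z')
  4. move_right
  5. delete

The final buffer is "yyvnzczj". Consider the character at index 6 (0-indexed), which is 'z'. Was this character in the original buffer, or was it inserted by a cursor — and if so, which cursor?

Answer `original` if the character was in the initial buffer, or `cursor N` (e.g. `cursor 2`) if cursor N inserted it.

After op 1 (insert('k')): buffer="yyvnkckj" (len 8), cursors c1@5 c2@7, authorship ....1.2.
After op 2 (move_left): buffer="yyvnkckj" (len 8), cursors c1@4 c2@6, authorship ....1.2.
After op 3 (insert('z')): buffer="yyvnzkczkj" (len 10), cursors c1@5 c2@8, authorship ....11.22.
After op 4 (move_right): buffer="yyvnzkczkj" (len 10), cursors c1@6 c2@9, authorship ....11.22.
After op 5 (delete): buffer="yyvnzczj" (len 8), cursors c1@5 c2@7, authorship ....1.2.
Authorship (.=original, N=cursor N): . . . . 1 . 2 .
Index 6: author = 2

Answer: cursor 2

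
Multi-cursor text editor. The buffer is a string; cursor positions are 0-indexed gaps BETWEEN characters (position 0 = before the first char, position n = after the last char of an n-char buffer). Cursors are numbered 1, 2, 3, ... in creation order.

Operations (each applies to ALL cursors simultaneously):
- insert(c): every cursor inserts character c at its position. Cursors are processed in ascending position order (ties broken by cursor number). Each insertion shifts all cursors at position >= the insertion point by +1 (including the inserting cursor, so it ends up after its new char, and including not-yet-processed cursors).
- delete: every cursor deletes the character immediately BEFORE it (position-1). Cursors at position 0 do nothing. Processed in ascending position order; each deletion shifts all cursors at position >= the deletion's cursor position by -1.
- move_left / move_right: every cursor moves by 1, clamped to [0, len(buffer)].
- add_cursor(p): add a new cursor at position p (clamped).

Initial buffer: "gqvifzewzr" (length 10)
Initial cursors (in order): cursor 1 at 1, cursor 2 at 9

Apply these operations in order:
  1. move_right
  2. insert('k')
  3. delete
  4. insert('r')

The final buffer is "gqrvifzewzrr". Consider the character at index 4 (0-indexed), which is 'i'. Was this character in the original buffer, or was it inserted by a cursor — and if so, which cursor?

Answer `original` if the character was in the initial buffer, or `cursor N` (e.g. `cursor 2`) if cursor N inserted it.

After op 1 (move_right): buffer="gqvifzewzr" (len 10), cursors c1@2 c2@10, authorship ..........
After op 2 (insert('k')): buffer="gqkvifzewzrk" (len 12), cursors c1@3 c2@12, authorship ..1........2
After op 3 (delete): buffer="gqvifzewzr" (len 10), cursors c1@2 c2@10, authorship ..........
After op 4 (insert('r')): buffer="gqrvifzewzrr" (len 12), cursors c1@3 c2@12, authorship ..1........2
Authorship (.=original, N=cursor N): . . 1 . . . . . . . . 2
Index 4: author = original

Answer: original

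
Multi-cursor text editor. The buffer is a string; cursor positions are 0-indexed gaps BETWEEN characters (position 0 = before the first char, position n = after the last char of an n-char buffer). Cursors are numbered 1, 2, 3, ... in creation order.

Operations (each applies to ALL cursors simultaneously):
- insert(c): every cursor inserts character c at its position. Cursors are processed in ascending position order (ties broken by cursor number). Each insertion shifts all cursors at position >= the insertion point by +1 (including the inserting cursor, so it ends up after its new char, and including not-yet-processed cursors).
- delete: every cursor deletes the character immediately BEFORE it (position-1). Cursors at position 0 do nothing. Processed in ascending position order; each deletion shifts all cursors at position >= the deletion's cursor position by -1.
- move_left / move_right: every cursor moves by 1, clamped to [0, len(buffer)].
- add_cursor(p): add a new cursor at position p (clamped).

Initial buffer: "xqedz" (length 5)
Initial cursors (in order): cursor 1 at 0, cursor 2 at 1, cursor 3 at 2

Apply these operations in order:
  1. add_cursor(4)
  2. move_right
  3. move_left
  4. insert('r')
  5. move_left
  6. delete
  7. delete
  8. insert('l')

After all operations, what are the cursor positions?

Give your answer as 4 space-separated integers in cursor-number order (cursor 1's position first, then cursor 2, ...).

Answer: 3 3 3 5

Derivation:
After op 1 (add_cursor(4)): buffer="xqedz" (len 5), cursors c1@0 c2@1 c3@2 c4@4, authorship .....
After op 2 (move_right): buffer="xqedz" (len 5), cursors c1@1 c2@2 c3@3 c4@5, authorship .....
After op 3 (move_left): buffer="xqedz" (len 5), cursors c1@0 c2@1 c3@2 c4@4, authorship .....
After op 4 (insert('r')): buffer="rxrqredrz" (len 9), cursors c1@1 c2@3 c3@5 c4@8, authorship 1.2.3..4.
After op 5 (move_left): buffer="rxrqredrz" (len 9), cursors c1@0 c2@2 c3@4 c4@7, authorship 1.2.3..4.
After op 6 (delete): buffer="rrrerz" (len 6), cursors c1@0 c2@1 c3@2 c4@4, authorship 123.4.
After op 7 (delete): buffer="rrz" (len 3), cursors c1@0 c2@0 c3@0 c4@1, authorship 34.
After op 8 (insert('l')): buffer="lllrlrz" (len 7), cursors c1@3 c2@3 c3@3 c4@5, authorship 123344.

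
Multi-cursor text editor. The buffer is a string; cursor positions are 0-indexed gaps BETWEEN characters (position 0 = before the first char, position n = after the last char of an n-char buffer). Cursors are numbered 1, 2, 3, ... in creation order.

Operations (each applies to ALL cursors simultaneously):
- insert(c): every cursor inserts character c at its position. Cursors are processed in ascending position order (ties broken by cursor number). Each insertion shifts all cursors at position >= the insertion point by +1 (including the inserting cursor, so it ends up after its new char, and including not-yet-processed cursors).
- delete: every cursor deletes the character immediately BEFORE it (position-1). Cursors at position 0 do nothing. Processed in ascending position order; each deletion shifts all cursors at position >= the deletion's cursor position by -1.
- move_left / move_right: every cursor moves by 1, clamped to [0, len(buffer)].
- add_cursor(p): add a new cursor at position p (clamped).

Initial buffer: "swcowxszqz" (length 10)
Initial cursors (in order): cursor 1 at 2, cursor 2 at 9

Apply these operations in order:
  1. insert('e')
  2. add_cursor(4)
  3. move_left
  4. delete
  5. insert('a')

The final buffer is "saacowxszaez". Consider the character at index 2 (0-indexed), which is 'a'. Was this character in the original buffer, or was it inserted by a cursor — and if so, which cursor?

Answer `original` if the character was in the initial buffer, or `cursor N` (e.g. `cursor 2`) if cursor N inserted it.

Answer: cursor 3

Derivation:
After op 1 (insert('e')): buffer="swecowxszqez" (len 12), cursors c1@3 c2@11, authorship ..1.......2.
After op 2 (add_cursor(4)): buffer="swecowxszqez" (len 12), cursors c1@3 c3@4 c2@11, authorship ..1.......2.
After op 3 (move_left): buffer="swecowxszqez" (len 12), cursors c1@2 c3@3 c2@10, authorship ..1.......2.
After op 4 (delete): buffer="scowxszez" (len 9), cursors c1@1 c3@1 c2@7, authorship .......2.
After op 5 (insert('a')): buffer="saacowxszaez" (len 12), cursors c1@3 c3@3 c2@10, authorship .13......22.
Authorship (.=original, N=cursor N): . 1 3 . . . . . . 2 2 .
Index 2: author = 3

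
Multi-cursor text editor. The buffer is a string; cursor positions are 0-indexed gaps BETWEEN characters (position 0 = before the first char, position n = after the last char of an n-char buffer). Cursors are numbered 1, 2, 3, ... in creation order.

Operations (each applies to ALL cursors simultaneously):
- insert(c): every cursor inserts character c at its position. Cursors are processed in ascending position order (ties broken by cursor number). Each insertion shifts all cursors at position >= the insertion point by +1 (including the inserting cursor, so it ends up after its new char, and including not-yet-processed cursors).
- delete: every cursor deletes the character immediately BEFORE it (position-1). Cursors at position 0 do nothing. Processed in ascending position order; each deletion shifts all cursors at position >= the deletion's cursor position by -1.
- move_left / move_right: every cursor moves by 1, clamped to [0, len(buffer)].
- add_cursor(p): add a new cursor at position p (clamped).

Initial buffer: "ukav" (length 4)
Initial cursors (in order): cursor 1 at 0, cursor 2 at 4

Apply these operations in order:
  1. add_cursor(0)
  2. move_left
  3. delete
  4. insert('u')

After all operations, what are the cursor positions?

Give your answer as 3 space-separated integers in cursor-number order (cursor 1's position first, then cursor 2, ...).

Answer: 2 5 2

Derivation:
After op 1 (add_cursor(0)): buffer="ukav" (len 4), cursors c1@0 c3@0 c2@4, authorship ....
After op 2 (move_left): buffer="ukav" (len 4), cursors c1@0 c3@0 c2@3, authorship ....
After op 3 (delete): buffer="ukv" (len 3), cursors c1@0 c3@0 c2@2, authorship ...
After op 4 (insert('u')): buffer="uuukuv" (len 6), cursors c1@2 c3@2 c2@5, authorship 13..2.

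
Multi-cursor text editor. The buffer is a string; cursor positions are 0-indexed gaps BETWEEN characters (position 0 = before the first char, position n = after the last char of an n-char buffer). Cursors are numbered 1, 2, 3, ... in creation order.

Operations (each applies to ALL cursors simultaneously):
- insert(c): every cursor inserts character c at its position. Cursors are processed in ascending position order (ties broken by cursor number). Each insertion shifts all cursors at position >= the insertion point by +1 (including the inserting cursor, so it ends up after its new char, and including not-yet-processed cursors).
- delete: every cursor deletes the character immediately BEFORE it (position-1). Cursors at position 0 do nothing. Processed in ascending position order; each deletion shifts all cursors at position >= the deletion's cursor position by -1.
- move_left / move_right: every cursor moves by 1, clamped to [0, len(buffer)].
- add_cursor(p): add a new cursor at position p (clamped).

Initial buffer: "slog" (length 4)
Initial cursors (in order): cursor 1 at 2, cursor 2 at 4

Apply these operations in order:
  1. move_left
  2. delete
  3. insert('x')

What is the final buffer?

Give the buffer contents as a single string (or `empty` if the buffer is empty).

After op 1 (move_left): buffer="slog" (len 4), cursors c1@1 c2@3, authorship ....
After op 2 (delete): buffer="lg" (len 2), cursors c1@0 c2@1, authorship ..
After op 3 (insert('x')): buffer="xlxg" (len 4), cursors c1@1 c2@3, authorship 1.2.

Answer: xlxg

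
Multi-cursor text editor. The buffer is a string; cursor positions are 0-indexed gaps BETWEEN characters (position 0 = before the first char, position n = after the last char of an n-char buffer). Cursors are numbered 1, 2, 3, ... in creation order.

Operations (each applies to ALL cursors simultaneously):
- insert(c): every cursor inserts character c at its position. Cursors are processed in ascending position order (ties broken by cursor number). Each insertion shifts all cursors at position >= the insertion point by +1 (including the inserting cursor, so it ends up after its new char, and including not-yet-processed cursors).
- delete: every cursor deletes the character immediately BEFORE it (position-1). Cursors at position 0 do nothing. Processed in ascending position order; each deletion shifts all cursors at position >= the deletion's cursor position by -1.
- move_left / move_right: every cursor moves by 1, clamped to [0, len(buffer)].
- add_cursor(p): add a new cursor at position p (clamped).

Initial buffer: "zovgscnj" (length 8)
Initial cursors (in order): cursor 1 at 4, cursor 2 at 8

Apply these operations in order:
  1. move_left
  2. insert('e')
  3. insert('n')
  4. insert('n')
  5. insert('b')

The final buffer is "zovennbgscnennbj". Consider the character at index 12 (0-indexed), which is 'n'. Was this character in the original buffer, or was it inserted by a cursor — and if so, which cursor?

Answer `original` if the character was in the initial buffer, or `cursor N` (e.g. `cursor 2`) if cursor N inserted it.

After op 1 (move_left): buffer="zovgscnj" (len 8), cursors c1@3 c2@7, authorship ........
After op 2 (insert('e')): buffer="zovegscnej" (len 10), cursors c1@4 c2@9, authorship ...1....2.
After op 3 (insert('n')): buffer="zovengscnenj" (len 12), cursors c1@5 c2@11, authorship ...11....22.
After op 4 (insert('n')): buffer="zovenngscnennj" (len 14), cursors c1@6 c2@13, authorship ...111....222.
After op 5 (insert('b')): buffer="zovennbgscnennbj" (len 16), cursors c1@7 c2@15, authorship ...1111....2222.
Authorship (.=original, N=cursor N): . . . 1 1 1 1 . . . . 2 2 2 2 .
Index 12: author = 2

Answer: cursor 2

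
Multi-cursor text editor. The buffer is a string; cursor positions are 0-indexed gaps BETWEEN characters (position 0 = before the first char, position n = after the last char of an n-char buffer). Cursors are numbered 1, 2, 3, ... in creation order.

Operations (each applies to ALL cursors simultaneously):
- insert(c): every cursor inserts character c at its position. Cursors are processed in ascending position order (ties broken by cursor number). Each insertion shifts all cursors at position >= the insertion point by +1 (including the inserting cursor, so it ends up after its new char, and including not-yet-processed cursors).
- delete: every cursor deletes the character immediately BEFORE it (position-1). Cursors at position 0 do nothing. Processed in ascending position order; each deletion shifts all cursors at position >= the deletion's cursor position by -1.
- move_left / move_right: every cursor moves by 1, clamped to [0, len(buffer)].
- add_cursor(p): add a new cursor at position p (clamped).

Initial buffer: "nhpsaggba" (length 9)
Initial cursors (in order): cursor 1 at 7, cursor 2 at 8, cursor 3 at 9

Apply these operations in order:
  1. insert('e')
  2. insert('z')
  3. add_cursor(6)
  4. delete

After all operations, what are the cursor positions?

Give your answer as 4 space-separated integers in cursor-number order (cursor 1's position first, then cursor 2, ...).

Answer: 7 9 11 5

Derivation:
After op 1 (insert('e')): buffer="nhpsaggebeae" (len 12), cursors c1@8 c2@10 c3@12, authorship .......1.2.3
After op 2 (insert('z')): buffer="nhpsaggezbezaez" (len 15), cursors c1@9 c2@12 c3@15, authorship .......11.22.33
After op 3 (add_cursor(6)): buffer="nhpsaggezbezaez" (len 15), cursors c4@6 c1@9 c2@12 c3@15, authorship .......11.22.33
After op 4 (delete): buffer="nhpsagebeae" (len 11), cursors c4@5 c1@7 c2@9 c3@11, authorship ......1.2.3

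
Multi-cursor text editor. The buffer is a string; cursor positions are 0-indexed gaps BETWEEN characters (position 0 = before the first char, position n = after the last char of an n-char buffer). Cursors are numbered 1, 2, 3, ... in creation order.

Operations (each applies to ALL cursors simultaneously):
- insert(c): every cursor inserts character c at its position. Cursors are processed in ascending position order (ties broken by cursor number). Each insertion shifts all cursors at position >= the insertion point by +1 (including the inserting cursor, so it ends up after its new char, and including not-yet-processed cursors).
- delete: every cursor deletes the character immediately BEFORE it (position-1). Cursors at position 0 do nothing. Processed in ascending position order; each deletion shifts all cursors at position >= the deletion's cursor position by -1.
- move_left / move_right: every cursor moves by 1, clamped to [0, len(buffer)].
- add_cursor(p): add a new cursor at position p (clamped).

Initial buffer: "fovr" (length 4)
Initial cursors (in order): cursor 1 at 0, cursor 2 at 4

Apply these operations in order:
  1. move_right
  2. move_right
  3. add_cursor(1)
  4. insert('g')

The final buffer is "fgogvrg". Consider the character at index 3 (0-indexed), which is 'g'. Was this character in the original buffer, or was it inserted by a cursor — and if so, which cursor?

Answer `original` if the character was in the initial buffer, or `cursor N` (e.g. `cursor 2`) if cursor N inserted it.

Answer: cursor 1

Derivation:
After op 1 (move_right): buffer="fovr" (len 4), cursors c1@1 c2@4, authorship ....
After op 2 (move_right): buffer="fovr" (len 4), cursors c1@2 c2@4, authorship ....
After op 3 (add_cursor(1)): buffer="fovr" (len 4), cursors c3@1 c1@2 c2@4, authorship ....
After op 4 (insert('g')): buffer="fgogvrg" (len 7), cursors c3@2 c1@4 c2@7, authorship .3.1..2
Authorship (.=original, N=cursor N): . 3 . 1 . . 2
Index 3: author = 1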